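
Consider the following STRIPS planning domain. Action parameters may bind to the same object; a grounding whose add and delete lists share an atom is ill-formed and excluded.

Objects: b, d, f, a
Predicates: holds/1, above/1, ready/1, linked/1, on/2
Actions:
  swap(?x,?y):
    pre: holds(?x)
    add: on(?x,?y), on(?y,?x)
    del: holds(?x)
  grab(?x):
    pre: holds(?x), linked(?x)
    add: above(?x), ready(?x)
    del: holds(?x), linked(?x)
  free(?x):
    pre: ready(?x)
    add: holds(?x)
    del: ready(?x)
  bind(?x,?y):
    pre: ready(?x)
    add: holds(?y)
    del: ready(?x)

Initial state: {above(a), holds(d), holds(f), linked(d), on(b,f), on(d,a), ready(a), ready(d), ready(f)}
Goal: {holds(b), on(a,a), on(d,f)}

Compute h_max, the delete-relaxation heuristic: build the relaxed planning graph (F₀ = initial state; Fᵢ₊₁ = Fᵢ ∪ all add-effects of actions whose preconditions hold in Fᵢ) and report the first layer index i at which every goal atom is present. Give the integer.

F0 = init (9 atoms)
F1 = F0 ∪ {above(d), holds(a), holds(b), on(a,d), on(a,f), on(b,d), on(d,b), on(d,d), on(d,f), on(f,a), on(f,b), on(f,d), on(f,f)}  (22 atoms)
F2 = F1 ∪ {on(a,a), on(a,b), on(b,a), on(b,b)}  (26 atoms)
goal ⊆ F2  ⇒  h_max = 2

2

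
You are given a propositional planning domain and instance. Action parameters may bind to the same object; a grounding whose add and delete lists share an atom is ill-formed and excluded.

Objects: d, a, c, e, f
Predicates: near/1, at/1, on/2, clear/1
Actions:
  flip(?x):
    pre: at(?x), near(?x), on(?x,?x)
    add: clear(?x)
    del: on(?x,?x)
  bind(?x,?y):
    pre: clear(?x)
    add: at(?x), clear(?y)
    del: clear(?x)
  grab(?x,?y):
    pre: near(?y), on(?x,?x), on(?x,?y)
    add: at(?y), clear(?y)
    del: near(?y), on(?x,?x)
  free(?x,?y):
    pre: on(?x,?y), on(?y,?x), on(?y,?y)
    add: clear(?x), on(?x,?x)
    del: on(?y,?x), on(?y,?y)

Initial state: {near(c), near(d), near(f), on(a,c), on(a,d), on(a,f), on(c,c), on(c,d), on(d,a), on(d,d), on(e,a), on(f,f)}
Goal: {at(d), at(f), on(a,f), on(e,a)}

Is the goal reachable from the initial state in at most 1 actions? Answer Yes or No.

1. grab(d,d)  →  {at(d), clear(d), near(c), near(f), on(a,c), on(a,d), on(a,f), on(c,c), on(c,d), on(d,a), on(e,a), on(f,f)}
2. grab(f,f)  →  {at(d), at(f), clear(d), clear(f), near(c), on(a,c), on(a,d), on(a,f), on(c,c), on(c,d), on(d,a), on(e,a)}
optimal plan length = 2; 2 > 1

No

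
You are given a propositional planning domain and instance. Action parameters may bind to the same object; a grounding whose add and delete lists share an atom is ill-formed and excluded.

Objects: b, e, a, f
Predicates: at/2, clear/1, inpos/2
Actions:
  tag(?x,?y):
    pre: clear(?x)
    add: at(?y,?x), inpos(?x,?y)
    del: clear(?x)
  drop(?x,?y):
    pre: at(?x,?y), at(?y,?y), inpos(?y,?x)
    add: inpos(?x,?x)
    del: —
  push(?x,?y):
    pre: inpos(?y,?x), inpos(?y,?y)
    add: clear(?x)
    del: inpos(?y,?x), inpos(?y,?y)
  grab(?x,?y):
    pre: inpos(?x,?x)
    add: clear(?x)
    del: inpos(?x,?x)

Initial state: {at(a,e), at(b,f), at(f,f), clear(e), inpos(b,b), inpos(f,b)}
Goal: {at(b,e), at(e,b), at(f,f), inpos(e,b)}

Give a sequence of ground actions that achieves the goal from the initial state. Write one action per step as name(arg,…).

1. tag(e,b)  →  {at(a,e), at(b,e), at(b,f), at(f,f), inpos(b,b), inpos(e,b), inpos(f,b)}
2. push(b,b)  →  {at(a,e), at(b,e), at(b,f), at(f,f), clear(b), inpos(e,b), inpos(f,b)}
3. tag(b,e)  →  {at(a,e), at(b,e), at(b,f), at(e,b), at(f,f), inpos(b,e), inpos(e,b), inpos(f,b)}

tag(e,b); push(b,b); tag(b,e)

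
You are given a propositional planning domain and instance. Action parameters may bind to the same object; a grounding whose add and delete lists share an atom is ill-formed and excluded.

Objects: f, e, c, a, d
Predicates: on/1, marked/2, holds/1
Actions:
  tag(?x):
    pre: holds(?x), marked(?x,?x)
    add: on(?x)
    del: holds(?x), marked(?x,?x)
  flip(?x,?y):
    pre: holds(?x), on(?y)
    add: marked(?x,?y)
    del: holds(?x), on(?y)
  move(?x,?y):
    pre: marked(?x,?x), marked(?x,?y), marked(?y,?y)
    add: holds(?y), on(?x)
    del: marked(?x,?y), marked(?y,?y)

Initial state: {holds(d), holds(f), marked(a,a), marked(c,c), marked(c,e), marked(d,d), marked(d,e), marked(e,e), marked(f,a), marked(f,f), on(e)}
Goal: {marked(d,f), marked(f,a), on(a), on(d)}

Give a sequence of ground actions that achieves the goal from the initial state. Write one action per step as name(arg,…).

1. tag(f)  →  {holds(d), marked(a,a), marked(c,c), marked(c,e), marked(d,d), marked(d,e), marked(e,e), marked(f,a), on(e), on(f)}
2. flip(d,f)  →  {marked(a,a), marked(c,c), marked(c,e), marked(d,d), marked(d,e), marked(d,f), marked(e,e), marked(f,a), on(e)}
3. move(a,a)  →  {holds(a), marked(c,c), marked(c,e), marked(d,d), marked(d,e), marked(d,f), marked(e,e), marked(f,a), on(a), on(e)}
4. move(d,e)  →  {holds(a), holds(e), marked(c,c), marked(c,e), marked(d,d), marked(d,f), marked(f,a), on(a), on(d), on(e)}

tag(f); flip(d,f); move(a,a); move(d,e)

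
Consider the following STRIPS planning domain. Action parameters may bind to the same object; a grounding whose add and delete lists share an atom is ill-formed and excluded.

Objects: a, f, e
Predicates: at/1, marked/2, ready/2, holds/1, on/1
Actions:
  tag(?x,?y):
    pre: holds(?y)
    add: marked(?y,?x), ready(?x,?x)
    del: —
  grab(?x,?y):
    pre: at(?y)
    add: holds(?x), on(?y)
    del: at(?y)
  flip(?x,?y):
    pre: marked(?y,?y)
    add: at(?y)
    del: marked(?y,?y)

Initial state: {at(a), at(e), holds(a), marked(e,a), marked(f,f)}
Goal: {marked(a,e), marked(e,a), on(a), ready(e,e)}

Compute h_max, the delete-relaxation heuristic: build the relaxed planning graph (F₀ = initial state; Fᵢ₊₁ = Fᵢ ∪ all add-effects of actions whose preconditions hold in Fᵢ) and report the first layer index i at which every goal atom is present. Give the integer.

F0 = init (5 atoms)
F1 = F0 ∪ {at(f), holds(e), holds(f), marked(a,a), marked(a,e), marked(a,f), on(a), on(e), ready(a,a), ready(e,e), ready(f,f)}  (16 atoms)
goal ⊆ F1  ⇒  h_max = 1

1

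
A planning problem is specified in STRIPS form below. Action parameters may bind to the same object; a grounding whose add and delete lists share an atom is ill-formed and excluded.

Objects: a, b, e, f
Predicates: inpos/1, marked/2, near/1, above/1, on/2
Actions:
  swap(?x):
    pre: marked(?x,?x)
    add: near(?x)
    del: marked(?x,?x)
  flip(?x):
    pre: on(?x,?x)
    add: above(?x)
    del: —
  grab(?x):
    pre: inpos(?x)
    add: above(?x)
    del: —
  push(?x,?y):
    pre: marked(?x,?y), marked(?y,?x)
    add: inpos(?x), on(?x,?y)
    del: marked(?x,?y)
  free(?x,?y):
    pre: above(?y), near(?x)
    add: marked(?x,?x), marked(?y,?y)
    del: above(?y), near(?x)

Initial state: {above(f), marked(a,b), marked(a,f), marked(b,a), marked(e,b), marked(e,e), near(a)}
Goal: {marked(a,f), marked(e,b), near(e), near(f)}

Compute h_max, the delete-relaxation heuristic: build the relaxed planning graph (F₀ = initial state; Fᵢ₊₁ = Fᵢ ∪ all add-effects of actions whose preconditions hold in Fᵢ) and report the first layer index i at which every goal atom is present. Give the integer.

F0 = init (7 atoms)
F1 = F0 ∪ {inpos(a), inpos(b), inpos(e), marked(a,a), marked(f,f), near(e), on(a,b), on(b,a), on(e,e)}  (16 atoms)
F2 = F1 ∪ {above(a), above(b), above(e), inpos(f), near(f), on(a,a), on(f,f)}  (23 atoms)
goal ⊆ F2  ⇒  h_max = 2

2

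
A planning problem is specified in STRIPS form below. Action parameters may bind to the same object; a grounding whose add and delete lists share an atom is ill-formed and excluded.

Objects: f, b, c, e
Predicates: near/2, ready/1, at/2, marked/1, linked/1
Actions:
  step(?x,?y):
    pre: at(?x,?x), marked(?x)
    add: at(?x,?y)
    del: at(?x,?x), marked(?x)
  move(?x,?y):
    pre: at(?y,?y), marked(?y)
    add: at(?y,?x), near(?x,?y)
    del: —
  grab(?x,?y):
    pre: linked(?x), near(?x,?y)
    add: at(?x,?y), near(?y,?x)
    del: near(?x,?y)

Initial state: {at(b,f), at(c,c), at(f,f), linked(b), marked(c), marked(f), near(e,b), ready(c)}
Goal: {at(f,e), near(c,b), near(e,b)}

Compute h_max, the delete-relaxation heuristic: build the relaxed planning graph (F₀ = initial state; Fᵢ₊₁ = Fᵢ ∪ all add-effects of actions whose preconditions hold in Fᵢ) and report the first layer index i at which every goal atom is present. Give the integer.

2

F0 = init (8 atoms)
F1 = F0 ∪ {at(c,b), at(c,e), at(c,f), at(f,b), at(f,c), at(f,e), near(b,c), near(b,f), near(c,c), near(c,f), near(e,c), near(e,f), near(f,c), near(f,f)}  (22 atoms)
F2 = F1 ∪ {at(b,c), near(c,b), near(f,b)}  (25 atoms)
goal ⊆ F2  ⇒  h_max = 2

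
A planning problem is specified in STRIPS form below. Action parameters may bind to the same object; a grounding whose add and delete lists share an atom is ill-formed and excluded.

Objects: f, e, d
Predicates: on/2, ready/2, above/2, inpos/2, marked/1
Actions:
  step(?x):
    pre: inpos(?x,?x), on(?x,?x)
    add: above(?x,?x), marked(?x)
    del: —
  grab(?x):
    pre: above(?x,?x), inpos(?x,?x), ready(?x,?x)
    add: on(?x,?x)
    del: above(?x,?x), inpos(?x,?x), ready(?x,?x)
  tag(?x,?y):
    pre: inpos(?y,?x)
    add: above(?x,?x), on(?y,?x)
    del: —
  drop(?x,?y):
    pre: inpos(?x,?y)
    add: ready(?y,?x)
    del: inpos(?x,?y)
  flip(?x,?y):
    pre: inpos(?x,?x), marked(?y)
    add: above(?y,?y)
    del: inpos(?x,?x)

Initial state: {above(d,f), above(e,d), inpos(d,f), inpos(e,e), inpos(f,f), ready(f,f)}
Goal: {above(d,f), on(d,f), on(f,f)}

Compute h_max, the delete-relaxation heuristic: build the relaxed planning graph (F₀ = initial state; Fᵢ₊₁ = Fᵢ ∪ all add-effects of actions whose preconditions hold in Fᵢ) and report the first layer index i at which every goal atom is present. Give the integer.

F0 = init (6 atoms)
F1 = F0 ∪ {above(e,e), above(f,f), on(d,f), on(e,e), on(f,f), ready(e,e), ready(f,d)}  (13 atoms)
goal ⊆ F1  ⇒  h_max = 1

1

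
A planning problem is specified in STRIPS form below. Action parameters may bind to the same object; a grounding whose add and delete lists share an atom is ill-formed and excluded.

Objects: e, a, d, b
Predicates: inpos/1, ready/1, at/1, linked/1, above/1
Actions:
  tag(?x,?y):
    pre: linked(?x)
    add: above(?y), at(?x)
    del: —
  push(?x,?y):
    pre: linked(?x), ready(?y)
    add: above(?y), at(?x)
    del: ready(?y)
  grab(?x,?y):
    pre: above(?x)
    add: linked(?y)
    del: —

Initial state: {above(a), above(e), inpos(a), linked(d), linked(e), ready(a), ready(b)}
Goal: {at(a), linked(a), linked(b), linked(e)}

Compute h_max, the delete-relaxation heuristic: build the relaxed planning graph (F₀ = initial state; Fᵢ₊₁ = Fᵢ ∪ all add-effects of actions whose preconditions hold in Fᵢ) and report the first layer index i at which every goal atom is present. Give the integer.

2

F0 = init (7 atoms)
F1 = F0 ∪ {above(b), above(d), at(d), at(e), linked(a), linked(b)}  (13 atoms)
F2 = F1 ∪ {at(a), at(b)}  (15 atoms)
goal ⊆ F2  ⇒  h_max = 2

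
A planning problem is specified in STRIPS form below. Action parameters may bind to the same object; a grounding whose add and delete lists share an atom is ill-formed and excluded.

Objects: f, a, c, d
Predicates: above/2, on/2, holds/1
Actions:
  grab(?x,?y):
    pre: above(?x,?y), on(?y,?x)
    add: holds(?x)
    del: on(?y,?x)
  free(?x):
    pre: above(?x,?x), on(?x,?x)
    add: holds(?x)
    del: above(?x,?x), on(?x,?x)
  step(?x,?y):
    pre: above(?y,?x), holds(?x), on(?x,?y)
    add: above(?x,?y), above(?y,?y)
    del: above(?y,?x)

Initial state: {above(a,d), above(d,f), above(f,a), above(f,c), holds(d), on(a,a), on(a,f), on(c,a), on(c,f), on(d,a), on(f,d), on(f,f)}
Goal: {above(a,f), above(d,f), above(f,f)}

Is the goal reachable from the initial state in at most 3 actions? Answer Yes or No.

1. grab(a,d)  →  {above(a,d), above(d,f), above(f,a), above(f,c), holds(a), holds(d), on(a,a), on(a,f), on(c,a), on(c,f), on(f,d), on(f,f)}
2. step(a,f)  →  {above(a,d), above(a,f), above(d,f), above(f,c), above(f,f), holds(a), holds(d), on(a,a), on(a,f), on(c,a), on(c,f), on(f,d), on(f,f)}
optimal plan length = 2; 2 ≤ 3

Yes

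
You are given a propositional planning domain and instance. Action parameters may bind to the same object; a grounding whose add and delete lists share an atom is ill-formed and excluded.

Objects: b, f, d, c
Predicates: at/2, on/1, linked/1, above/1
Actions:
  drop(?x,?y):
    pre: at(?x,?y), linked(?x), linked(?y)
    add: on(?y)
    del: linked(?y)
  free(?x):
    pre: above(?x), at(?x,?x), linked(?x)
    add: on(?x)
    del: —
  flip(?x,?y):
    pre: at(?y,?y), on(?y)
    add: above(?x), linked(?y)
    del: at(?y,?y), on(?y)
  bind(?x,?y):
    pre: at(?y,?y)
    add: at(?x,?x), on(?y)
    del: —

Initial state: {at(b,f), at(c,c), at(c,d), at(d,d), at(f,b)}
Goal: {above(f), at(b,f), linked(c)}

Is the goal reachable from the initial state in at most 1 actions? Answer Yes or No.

1. bind(b,c)  →  {at(b,b), at(b,f), at(c,c), at(c,d), at(d,d), at(f,b), on(c)}
2. flip(f,c)  →  {above(f), at(b,b), at(b,f), at(c,d), at(d,d), at(f,b), linked(c)}
optimal plan length = 2; 2 > 1

No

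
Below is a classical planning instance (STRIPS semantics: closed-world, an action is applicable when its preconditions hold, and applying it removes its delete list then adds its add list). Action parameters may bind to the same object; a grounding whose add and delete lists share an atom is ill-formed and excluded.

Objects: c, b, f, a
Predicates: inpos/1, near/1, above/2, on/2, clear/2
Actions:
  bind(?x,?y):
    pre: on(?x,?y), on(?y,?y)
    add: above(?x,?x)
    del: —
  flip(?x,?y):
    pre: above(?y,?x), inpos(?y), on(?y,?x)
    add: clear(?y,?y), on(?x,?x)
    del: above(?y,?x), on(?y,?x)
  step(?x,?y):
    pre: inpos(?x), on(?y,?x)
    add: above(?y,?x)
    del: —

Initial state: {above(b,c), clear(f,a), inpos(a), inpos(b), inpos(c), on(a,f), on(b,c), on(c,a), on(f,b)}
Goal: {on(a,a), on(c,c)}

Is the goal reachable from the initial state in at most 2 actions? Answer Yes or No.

1. flip(c,b)  →  {clear(b,b), clear(f,a), inpos(a), inpos(b), inpos(c), on(a,f), on(c,a), on(c,c), on(f,b)}
2. step(a,c)  →  {above(c,a), clear(b,b), clear(f,a), inpos(a), inpos(b), inpos(c), on(a,f), on(c,a), on(c,c), on(f,b)}
3. flip(a,c)  →  {clear(b,b), clear(c,c), clear(f,a), inpos(a), inpos(b), inpos(c), on(a,a), on(a,f), on(c,c), on(f,b)}
optimal plan length = 3; 3 > 2

No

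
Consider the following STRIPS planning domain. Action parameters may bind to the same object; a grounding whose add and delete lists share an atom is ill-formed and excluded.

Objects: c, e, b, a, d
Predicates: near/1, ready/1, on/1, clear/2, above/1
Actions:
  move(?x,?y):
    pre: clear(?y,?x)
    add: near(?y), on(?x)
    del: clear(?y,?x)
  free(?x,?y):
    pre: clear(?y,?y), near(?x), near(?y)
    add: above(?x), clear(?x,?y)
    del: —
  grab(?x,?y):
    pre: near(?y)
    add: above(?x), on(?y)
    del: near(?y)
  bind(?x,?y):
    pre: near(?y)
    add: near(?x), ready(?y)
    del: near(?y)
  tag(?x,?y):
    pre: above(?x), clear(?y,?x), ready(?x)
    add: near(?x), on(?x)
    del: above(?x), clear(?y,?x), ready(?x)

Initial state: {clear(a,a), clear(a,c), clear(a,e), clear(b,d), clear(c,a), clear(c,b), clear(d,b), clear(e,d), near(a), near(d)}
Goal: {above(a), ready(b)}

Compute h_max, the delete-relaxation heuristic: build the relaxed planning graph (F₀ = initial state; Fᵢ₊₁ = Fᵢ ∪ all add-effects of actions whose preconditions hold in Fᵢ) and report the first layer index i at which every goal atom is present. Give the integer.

F0 = init (10 atoms)
F1 = F0 ∪ {above(a), above(b), above(c), above(d), above(e), clear(d,a), near(b), near(c), near(e), on(a), on(b), on(c), on(d), on(e), ready(a), ready(d)}  (26 atoms)
F2 = F1 ∪ {clear(b,a), clear(e,a), ready(b), ready(c), ready(e)}  (31 atoms)
goal ⊆ F2  ⇒  h_max = 2

2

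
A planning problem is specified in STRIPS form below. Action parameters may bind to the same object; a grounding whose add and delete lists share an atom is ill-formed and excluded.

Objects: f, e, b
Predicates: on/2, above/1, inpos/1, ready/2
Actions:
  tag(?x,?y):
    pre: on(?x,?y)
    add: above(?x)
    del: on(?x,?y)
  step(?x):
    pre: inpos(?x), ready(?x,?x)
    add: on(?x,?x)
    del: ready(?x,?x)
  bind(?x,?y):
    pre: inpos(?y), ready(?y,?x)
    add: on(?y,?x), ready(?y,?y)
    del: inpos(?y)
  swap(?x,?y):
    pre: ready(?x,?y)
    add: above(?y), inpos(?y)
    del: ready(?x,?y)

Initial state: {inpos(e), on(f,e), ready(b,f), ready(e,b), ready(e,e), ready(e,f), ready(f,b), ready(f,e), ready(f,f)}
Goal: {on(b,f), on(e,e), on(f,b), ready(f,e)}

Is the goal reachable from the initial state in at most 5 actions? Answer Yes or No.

1. step(e)  →  {inpos(e), on(e,e), on(f,e), ready(b,f), ready(e,b), ready(e,f), ready(f,b), ready(f,e), ready(f,f)}
2. swap(f,f)  →  {above(f), inpos(e), inpos(f), on(e,e), on(f,e), ready(b,f), ready(e,b), ready(e,f), ready(f,b), ready(f,e)}
3. bind(b,f)  →  {above(f), inpos(e), on(e,e), on(f,b), on(f,e), ready(b,f), ready(e,b), ready(e,f), ready(f,b), ready(f,e), ready(f,f)}
4. swap(f,b)  →  {above(b), above(f), inpos(b), inpos(e), on(e,e), on(f,b), on(f,e), ready(b,f), ready(e,b), ready(e,f), ready(f,e), ready(f,f)}
5. bind(f,b)  →  {above(b), above(f), inpos(e), on(b,f), on(e,e), on(f,b), on(f,e), ready(b,b), ready(b,f), ready(e,b), ready(e,f), ready(f,e), ready(f,f)}
optimal plan length = 5; 5 ≤ 5

Yes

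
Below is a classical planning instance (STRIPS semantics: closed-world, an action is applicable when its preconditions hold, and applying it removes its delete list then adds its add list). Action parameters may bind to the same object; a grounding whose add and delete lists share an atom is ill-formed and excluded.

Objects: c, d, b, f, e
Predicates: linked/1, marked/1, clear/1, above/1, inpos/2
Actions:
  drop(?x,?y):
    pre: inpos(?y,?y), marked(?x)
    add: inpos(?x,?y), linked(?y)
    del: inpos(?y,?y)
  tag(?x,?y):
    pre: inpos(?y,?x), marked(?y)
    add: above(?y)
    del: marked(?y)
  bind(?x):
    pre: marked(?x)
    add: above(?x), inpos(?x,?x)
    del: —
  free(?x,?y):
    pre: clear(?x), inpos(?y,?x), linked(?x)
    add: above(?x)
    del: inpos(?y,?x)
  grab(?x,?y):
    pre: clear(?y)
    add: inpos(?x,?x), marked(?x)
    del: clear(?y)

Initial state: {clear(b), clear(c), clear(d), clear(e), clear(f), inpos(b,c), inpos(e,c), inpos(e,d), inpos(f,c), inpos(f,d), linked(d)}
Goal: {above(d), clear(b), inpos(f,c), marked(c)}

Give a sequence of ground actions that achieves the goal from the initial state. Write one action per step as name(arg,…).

free(d,f); grab(c,c)

1. free(d,f)  →  {above(d), clear(b), clear(c), clear(d), clear(e), clear(f), inpos(b,c), inpos(e,c), inpos(e,d), inpos(f,c), linked(d)}
2. grab(c,c)  →  {above(d), clear(b), clear(d), clear(e), clear(f), inpos(b,c), inpos(c,c), inpos(e,c), inpos(e,d), inpos(f,c), linked(d), marked(c)}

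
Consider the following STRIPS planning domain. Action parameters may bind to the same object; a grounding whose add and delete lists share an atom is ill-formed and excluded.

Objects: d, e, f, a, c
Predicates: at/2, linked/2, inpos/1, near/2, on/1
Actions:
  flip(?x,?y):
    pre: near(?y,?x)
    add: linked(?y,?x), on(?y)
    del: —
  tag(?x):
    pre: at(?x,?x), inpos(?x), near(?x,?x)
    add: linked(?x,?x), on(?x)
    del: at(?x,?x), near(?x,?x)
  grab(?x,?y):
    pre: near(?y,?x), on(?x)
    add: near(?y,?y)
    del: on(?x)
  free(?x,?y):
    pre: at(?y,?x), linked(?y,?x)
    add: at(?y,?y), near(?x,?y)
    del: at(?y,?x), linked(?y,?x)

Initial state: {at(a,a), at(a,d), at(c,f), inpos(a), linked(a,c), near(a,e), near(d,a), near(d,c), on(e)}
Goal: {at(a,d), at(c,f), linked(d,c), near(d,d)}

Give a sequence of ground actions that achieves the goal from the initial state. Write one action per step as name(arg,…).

1. flip(e,a)  →  {at(a,a), at(a,d), at(c,f), inpos(a), linked(a,c), linked(a,e), near(a,e), near(d,a), near(d,c), on(a), on(e)}
2. flip(c,d)  →  {at(a,a), at(a,d), at(c,f), inpos(a), linked(a,c), linked(a,e), linked(d,c), near(a,e), near(d,a), near(d,c), on(a), on(d), on(e)}
3. grab(a,d)  →  {at(a,a), at(a,d), at(c,f), inpos(a), linked(a,c), linked(a,e), linked(d,c), near(a,e), near(d,a), near(d,c), near(d,d), on(d), on(e)}

flip(e,a); flip(c,d); grab(a,d)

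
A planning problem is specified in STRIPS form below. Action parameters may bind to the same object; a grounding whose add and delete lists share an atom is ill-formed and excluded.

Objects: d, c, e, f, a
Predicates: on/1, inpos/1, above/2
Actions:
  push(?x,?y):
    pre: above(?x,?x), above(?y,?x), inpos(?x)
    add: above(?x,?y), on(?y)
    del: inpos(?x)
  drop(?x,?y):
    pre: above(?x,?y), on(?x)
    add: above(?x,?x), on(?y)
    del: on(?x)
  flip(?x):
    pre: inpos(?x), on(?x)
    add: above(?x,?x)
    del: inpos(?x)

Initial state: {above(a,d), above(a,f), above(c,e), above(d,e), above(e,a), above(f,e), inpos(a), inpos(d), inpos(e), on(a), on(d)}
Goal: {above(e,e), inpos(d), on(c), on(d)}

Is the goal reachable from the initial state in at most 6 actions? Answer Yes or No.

Yes

1. drop(d,e)  →  {above(a,d), above(a,f), above(c,e), above(d,d), above(d,e), above(e,a), above(f,e), inpos(a), inpos(d), inpos(e), on(a), on(e)}
2. drop(e,a)  →  {above(a,d), above(a,f), above(c,e), above(d,d), above(d,e), above(e,a), above(e,e), above(f,e), inpos(a), inpos(d), inpos(e), on(a)}
3. push(e,c)  →  {above(a,d), above(a,f), above(c,e), above(d,d), above(d,e), above(e,a), above(e,c), above(e,e), above(f,e), inpos(a), inpos(d), on(a), on(c)}
4. drop(a,d)  →  {above(a,a), above(a,d), above(a,f), above(c,e), above(d,d), above(d,e), above(e,a), above(e,c), above(e,e), above(f,e), inpos(a), inpos(d), on(c), on(d)}
optimal plan length = 4; 4 ≤ 6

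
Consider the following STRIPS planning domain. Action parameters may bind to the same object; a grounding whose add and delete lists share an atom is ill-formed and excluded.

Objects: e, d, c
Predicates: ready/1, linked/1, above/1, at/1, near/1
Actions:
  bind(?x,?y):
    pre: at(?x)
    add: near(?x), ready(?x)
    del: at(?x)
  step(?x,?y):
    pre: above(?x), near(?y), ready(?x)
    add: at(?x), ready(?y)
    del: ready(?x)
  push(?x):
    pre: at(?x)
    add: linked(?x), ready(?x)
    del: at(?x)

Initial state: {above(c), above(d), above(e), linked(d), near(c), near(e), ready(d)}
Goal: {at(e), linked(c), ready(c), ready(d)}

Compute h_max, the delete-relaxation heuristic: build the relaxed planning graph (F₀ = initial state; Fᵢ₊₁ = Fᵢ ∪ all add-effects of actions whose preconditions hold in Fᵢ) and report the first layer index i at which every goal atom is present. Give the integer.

3

F0 = init (7 atoms)
F1 = F0 ∪ {at(d), ready(c), ready(e)}  (10 atoms)
F2 = F1 ∪ {at(c), at(e), near(d)}  (13 atoms)
F3 = F2 ∪ {linked(c), linked(e)}  (15 atoms)
goal ⊆ F3  ⇒  h_max = 3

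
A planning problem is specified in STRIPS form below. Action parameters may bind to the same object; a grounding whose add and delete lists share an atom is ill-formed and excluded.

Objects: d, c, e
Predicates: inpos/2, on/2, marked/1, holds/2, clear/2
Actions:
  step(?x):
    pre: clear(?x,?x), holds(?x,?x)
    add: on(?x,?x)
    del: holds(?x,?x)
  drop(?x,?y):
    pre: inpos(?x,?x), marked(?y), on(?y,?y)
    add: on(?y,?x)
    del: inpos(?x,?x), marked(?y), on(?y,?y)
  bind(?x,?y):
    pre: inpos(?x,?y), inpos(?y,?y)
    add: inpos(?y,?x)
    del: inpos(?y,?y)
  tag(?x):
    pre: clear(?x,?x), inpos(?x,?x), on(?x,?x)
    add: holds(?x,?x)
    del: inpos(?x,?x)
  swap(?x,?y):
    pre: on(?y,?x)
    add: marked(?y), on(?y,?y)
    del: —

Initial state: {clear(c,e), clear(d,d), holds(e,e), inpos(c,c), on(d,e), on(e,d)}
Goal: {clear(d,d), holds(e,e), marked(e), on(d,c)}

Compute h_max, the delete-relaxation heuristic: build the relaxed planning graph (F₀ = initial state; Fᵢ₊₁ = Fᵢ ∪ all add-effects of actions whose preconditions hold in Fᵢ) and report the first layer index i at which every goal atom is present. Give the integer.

F0 = init (6 atoms)
F1 = F0 ∪ {marked(d), marked(e), on(d,d), on(e,e)}  (10 atoms)
F2 = F1 ∪ {on(d,c), on(e,c)}  (12 atoms)
goal ⊆ F2  ⇒  h_max = 2

2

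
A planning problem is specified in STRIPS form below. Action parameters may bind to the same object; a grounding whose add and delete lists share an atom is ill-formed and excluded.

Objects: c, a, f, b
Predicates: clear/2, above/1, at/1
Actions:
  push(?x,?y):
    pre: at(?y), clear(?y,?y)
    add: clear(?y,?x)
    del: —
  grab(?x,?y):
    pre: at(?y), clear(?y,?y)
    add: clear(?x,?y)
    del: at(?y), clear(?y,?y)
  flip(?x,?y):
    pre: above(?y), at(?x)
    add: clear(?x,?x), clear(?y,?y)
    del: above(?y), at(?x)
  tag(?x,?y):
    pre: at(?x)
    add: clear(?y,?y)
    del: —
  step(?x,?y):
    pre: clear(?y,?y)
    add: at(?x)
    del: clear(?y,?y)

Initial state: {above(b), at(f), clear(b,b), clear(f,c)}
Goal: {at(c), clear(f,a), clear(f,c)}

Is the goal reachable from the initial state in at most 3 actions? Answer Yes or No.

Yes

1. tag(f,f)  →  {above(b), at(f), clear(b,b), clear(f,c), clear(f,f)}
2. push(a,f)  →  {above(b), at(f), clear(b,b), clear(f,a), clear(f,c), clear(f,f)}
3. step(c,f)  →  {above(b), at(c), at(f), clear(b,b), clear(f,a), clear(f,c)}
optimal plan length = 3; 3 ≤ 3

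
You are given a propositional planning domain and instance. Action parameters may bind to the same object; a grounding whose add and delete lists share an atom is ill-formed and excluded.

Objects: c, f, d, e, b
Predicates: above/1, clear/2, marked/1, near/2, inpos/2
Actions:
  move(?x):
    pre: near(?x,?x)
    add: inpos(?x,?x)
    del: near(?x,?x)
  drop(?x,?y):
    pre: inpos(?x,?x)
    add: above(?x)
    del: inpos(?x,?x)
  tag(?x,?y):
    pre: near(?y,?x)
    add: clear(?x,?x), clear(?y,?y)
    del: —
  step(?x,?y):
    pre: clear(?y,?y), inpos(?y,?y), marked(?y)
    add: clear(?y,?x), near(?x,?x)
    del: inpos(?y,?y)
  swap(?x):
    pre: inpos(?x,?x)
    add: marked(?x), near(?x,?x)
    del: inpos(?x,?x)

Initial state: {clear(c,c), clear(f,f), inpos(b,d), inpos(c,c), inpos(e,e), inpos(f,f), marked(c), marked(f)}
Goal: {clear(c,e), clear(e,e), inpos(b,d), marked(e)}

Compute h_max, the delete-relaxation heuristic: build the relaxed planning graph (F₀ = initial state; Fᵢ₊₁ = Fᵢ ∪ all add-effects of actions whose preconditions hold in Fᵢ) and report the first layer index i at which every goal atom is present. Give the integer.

F0 = init (8 atoms)
F1 = F0 ∪ {above(c), above(e), above(f), clear(c,b), clear(c,d), clear(c,e), clear(c,f), clear(f,b), clear(f,c), clear(f,d), clear(f,e), marked(e), near(b,b), near(c,c), near(d,d), near(e,e), near(f,f)}  (25 atoms)
F2 = F1 ∪ {clear(b,b), clear(d,d), clear(e,e), inpos(b,b), inpos(d,d)}  (30 atoms)
goal ⊆ F2  ⇒  h_max = 2

2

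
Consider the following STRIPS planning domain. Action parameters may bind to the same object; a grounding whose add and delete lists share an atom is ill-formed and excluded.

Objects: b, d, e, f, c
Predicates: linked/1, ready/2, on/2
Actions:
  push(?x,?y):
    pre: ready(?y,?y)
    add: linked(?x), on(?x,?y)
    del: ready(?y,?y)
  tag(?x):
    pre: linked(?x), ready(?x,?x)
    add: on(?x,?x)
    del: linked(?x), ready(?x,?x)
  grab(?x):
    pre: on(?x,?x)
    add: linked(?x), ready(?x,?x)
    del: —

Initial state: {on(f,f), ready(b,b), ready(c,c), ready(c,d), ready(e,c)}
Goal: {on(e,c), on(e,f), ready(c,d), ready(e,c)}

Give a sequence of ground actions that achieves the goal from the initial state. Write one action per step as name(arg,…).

1. push(e,c)  →  {linked(e), on(e,c), on(f,f), ready(b,b), ready(c,d), ready(e,c)}
2. grab(f)  →  {linked(e), linked(f), on(e,c), on(f,f), ready(b,b), ready(c,d), ready(e,c), ready(f,f)}
3. push(e,f)  →  {linked(e), linked(f), on(e,c), on(e,f), on(f,f), ready(b,b), ready(c,d), ready(e,c)}

push(e,c); grab(f); push(e,f)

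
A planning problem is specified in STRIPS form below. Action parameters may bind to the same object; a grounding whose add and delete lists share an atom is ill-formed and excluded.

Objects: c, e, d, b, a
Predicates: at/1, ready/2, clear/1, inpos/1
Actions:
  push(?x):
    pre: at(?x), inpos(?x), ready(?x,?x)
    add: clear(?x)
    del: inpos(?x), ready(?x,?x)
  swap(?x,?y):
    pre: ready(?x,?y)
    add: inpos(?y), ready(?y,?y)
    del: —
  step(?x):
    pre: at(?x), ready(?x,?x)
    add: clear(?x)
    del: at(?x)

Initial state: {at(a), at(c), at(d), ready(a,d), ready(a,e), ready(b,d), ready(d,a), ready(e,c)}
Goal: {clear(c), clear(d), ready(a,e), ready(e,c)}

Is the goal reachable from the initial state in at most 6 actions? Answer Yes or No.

Yes

1. swap(e,c)  →  {at(a), at(c), at(d), inpos(c), ready(a,d), ready(a,e), ready(b,d), ready(c,c), ready(d,a), ready(e,c)}
2. push(c)  →  {at(a), at(c), at(d), clear(c), ready(a,d), ready(a,e), ready(b,d), ready(d,a), ready(e,c)}
3. swap(b,d)  →  {at(a), at(c), at(d), clear(c), inpos(d), ready(a,d), ready(a,e), ready(b,d), ready(d,a), ready(d,d), ready(e,c)}
4. push(d)  →  {at(a), at(c), at(d), clear(c), clear(d), ready(a,d), ready(a,e), ready(b,d), ready(d,a), ready(e,c)}
optimal plan length = 4; 4 ≤ 6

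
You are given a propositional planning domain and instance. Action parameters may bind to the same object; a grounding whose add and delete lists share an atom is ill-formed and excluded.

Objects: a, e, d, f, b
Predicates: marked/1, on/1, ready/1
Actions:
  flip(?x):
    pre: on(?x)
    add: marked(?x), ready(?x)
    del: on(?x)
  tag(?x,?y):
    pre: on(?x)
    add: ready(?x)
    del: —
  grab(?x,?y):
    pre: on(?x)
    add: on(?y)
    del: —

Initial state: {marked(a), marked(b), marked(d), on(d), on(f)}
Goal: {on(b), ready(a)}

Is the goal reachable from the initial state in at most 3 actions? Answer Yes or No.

1. grab(d,a)  →  {marked(a), marked(b), marked(d), on(a), on(d), on(f)}
2. flip(a)  →  {marked(a), marked(b), marked(d), on(d), on(f), ready(a)}
3. grab(d,b)  →  {marked(a), marked(b), marked(d), on(b), on(d), on(f), ready(a)}
optimal plan length = 3; 3 ≤ 3

Yes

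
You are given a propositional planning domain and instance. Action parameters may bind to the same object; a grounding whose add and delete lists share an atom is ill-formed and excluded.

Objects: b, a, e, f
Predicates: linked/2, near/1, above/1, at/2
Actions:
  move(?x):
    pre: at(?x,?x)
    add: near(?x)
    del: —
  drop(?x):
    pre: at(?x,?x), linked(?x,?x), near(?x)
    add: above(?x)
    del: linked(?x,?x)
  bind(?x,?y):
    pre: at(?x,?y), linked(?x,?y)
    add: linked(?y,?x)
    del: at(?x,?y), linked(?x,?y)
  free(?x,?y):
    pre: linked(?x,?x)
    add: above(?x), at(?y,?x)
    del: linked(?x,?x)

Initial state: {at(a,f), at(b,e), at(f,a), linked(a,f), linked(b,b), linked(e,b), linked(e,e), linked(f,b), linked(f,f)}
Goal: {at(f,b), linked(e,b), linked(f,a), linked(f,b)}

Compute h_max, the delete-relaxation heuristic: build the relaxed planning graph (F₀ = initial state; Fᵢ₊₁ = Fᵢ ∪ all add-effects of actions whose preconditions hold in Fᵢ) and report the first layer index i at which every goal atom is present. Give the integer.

1

F0 = init (9 atoms)
F1 = F0 ∪ {above(b), above(e), above(f), at(a,b), at(a,e), at(b,b), at(b,f), at(e,b), at(e,e), at(e,f), at(f,b), at(f,e), at(f,f), linked(f,a)}  (23 atoms)
goal ⊆ F1  ⇒  h_max = 1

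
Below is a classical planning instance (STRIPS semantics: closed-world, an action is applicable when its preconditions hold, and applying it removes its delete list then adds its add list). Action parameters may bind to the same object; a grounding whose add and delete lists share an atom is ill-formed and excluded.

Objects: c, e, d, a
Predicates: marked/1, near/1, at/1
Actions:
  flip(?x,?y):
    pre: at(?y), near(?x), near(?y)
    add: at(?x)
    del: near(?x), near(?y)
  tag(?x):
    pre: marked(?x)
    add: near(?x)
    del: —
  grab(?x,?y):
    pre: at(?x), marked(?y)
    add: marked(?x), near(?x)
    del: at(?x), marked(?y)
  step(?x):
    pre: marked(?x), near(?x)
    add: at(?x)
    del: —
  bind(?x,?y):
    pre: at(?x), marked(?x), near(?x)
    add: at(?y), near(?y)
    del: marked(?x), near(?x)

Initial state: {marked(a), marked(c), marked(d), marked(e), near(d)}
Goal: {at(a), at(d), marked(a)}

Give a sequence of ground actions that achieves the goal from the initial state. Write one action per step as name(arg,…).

1. step(d)  →  {at(d), marked(a), marked(c), marked(d), marked(e), near(d)}
2. bind(d,a)  →  {at(a), at(d), marked(a), marked(c), marked(e), near(a)}

step(d); bind(d,a)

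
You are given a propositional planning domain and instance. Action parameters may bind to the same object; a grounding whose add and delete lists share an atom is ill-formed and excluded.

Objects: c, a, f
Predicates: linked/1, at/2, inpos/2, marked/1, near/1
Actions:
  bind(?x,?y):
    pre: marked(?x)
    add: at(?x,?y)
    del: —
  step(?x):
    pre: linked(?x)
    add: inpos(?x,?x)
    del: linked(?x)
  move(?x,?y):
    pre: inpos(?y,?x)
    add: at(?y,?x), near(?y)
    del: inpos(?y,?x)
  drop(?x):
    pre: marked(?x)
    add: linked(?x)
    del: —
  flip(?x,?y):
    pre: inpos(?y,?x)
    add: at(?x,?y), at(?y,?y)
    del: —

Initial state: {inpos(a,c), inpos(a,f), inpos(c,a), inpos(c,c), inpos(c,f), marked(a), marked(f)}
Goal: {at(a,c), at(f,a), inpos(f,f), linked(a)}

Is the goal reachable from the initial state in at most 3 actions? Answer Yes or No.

1. bind(a,c)  →  {at(a,c), inpos(a,c), inpos(a,f), inpos(c,a), inpos(c,c), inpos(c,f), marked(a), marked(f)}
2. bind(f,a)  →  {at(a,c), at(f,a), inpos(a,c), inpos(a,f), inpos(c,a), inpos(c,c), inpos(c,f), marked(a), marked(f)}
3. drop(a)  →  {at(a,c), at(f,a), inpos(a,c), inpos(a,f), inpos(c,a), inpos(c,c), inpos(c,f), linked(a), marked(a), marked(f)}
4. drop(f)  →  {at(a,c), at(f,a), inpos(a,c), inpos(a,f), inpos(c,a), inpos(c,c), inpos(c,f), linked(a), linked(f), marked(a), marked(f)}
5. step(f)  →  {at(a,c), at(f,a), inpos(a,c), inpos(a,f), inpos(c,a), inpos(c,c), inpos(c,f), inpos(f,f), linked(a), marked(a), marked(f)}
optimal plan length = 5; 5 > 3

No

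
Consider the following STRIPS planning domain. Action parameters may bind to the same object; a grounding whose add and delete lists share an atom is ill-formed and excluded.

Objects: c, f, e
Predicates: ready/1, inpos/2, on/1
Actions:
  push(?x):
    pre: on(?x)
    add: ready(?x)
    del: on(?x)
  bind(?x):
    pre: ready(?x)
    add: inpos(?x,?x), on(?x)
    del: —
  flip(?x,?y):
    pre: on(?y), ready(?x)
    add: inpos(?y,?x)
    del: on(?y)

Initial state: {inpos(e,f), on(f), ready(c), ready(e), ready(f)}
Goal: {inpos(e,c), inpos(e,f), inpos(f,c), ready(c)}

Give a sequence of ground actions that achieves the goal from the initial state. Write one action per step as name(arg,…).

1. bind(e)  →  {inpos(e,e), inpos(e,f), on(e), on(f), ready(c), ready(e), ready(f)}
2. flip(c,f)  →  {inpos(e,e), inpos(e,f), inpos(f,c), on(e), ready(c), ready(e), ready(f)}
3. flip(c,e)  →  {inpos(e,c), inpos(e,e), inpos(e,f), inpos(f,c), ready(c), ready(e), ready(f)}

bind(e); flip(c,f); flip(c,e)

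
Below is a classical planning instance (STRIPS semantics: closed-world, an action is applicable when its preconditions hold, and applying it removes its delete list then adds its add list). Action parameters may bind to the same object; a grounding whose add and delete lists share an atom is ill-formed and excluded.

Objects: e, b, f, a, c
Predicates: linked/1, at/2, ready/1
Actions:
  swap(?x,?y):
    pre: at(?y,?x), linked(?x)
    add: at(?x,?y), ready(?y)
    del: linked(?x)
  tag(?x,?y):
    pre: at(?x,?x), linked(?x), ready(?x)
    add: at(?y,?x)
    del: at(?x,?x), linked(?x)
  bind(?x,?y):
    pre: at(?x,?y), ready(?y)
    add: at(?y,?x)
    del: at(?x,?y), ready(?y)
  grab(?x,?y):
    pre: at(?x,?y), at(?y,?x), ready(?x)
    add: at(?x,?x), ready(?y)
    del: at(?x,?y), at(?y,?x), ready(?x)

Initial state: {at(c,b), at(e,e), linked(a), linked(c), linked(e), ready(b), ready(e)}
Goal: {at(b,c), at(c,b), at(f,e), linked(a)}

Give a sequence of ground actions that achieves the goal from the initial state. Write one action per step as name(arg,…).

1. tag(e,f)  →  {at(c,b), at(f,e), linked(a), linked(c), ready(b), ready(e)}
2. bind(c,b)  →  {at(b,c), at(f,e), linked(a), linked(c), ready(e)}
3. swap(c,b)  →  {at(b,c), at(c,b), at(f,e), linked(a), ready(b), ready(e)}

tag(e,f); bind(c,b); swap(c,b)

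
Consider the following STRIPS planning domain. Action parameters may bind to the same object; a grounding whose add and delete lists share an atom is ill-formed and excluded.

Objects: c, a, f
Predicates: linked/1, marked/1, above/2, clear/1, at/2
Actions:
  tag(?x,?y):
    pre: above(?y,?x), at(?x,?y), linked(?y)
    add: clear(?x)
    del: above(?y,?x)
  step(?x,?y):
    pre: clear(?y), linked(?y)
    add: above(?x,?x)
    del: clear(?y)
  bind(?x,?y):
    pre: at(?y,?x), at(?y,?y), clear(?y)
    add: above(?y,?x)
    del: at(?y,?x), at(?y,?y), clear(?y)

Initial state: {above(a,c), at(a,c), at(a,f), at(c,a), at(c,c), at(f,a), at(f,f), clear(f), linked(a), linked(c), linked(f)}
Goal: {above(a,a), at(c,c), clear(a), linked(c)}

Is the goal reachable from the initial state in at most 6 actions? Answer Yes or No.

Yes

1. tag(c,a)  →  {at(a,c), at(a,f), at(c,a), at(c,c), at(f,a), at(f,f), clear(c), clear(f), linked(a), linked(c), linked(f)}
2. step(a,c)  →  {above(a,a), at(a,c), at(a,f), at(c,a), at(c,c), at(f,a), at(f,f), clear(f), linked(a), linked(c), linked(f)}
3. bind(a,f)  →  {above(a,a), above(f,a), at(a,c), at(a,f), at(c,a), at(c,c), linked(a), linked(c), linked(f)}
4. tag(a,f)  →  {above(a,a), at(a,c), at(a,f), at(c,a), at(c,c), clear(a), linked(a), linked(c), linked(f)}
optimal plan length = 4; 4 ≤ 6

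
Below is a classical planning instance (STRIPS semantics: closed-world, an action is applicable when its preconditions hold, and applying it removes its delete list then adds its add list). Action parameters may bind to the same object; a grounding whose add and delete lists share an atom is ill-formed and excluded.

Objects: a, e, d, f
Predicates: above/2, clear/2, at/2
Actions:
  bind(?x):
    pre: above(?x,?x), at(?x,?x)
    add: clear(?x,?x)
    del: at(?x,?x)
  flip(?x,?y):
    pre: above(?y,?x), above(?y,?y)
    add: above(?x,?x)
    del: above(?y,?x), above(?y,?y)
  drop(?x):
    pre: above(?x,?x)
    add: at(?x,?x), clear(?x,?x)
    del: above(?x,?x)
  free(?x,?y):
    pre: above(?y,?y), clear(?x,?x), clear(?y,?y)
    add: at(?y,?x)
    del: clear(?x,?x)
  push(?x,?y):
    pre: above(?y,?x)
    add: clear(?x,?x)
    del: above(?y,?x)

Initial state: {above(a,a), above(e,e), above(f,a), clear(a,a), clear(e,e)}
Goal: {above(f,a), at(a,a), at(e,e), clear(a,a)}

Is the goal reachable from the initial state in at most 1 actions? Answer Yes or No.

1. drop(a)  →  {above(e,e), above(f,a), at(a,a), clear(a,a), clear(e,e)}
2. drop(e)  →  {above(f,a), at(a,a), at(e,e), clear(a,a), clear(e,e)}
optimal plan length = 2; 2 > 1

No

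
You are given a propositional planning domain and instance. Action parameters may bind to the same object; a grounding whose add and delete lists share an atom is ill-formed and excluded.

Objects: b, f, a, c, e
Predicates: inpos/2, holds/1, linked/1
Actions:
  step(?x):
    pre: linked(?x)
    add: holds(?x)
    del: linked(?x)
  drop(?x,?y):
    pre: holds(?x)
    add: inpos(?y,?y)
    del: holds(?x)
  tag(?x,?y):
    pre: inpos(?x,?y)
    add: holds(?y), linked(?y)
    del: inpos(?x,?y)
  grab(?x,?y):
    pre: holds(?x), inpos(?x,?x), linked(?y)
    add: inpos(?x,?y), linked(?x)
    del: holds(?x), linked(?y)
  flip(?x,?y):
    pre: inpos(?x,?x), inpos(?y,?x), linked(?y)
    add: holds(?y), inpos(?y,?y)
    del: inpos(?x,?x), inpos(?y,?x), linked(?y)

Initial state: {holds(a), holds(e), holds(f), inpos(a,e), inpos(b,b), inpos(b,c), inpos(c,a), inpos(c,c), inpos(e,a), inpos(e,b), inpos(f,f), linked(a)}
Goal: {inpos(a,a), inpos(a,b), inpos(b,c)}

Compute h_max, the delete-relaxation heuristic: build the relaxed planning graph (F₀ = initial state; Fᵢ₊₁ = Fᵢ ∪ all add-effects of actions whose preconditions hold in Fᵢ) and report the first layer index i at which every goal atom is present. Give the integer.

F0 = init (12 atoms)
F1 = F0 ∪ {holds(b), holds(c), inpos(a,a), inpos(e,e), inpos(f,a), linked(b), linked(c), linked(e), linked(f)}  (21 atoms)
F2 = F1 ∪ {inpos(a,b), inpos(a,c), inpos(a,f), inpos(b,a), inpos(b,e), inpos(b,f), inpos(c,b), inpos(c,e), inpos(c,f), inpos(e,c), inpos(e,f), inpos(f,b), inpos(f,c), inpos(f,e)}  (35 atoms)
goal ⊆ F2  ⇒  h_max = 2

2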